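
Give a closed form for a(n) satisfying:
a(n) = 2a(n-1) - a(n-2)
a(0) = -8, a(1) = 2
Characteristic equation: x² - 2x + 1 = 0, which is (x - (1))².
Repeated root r = 1.
General solution: a(n) = (A + Bn)·(1)^n.
From a(0) = -8: A = -8.
From a(1) = 2: (A + B)·(1) = 2 ⇒ B = 10.
So a(n) = \left(10 n - 8\right) \cdot (1)^n.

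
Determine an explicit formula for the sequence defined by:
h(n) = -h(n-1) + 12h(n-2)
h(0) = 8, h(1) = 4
Characteristic equation: x² + x - 12 = 0, which factors as (x - (-4))(x - (3)) = 0.
Roots r₁ = -4, r₂ = 3 (distinct).
General solution: h(n) = A·(-4)^n + B·(3)^n.
From h(0) = 8: A + B = 8.
From h(1) = 4: -4A + 3B = 4.
Solving: A = \frac{20}{7}, B = \frac{36}{7}.
So h(n) = \frac{20 \left(-4\right)^{n}}{7} + \frac{36 \cdot 3^{n}}{7}.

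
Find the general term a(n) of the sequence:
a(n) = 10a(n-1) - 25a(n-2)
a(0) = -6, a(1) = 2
Characteristic equation: x² - 10x + 25 = 0, which is (x - (5))².
Repeated root r = 5.
General solution: a(n) = (A + Bn)·(5)^n.
From a(0) = -6: A = -6.
From a(1) = 2: (A + B)·(5) = 2 ⇒ B = \frac{32}{5}.
So a(n) = \left(\frac{32 n}{5} - 6\right) \cdot (5)^n.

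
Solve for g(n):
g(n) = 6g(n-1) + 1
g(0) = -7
First-order linear non-homogeneous.
Homogeneous solution: g_h(n) = A·(6)^n.
Try constant particular solution g_p = K: K = 6K + 1 ⇒ K = - \frac{1}{5}.
General: g(n) = A·(6)^n - \frac{1}{5}.
Apply g(0) = -7: A - \frac{1}{5} = -7 ⇒ A = - \frac{34}{5}.
So g(n) = - \frac{34 \cdot 6^{n}}{5} - \frac{1}{5}.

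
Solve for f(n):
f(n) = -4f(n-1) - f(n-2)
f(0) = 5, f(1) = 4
Characteristic equation: x² + 4x + 1 = 0.
Discriminant Δ = (-4)² + 4·(-1) = 12.
Roots r₁,₂ = (-4 ± √12)/2, so r₁ = -2 + \sqrt{3}, r₂ = -2 - \sqrt{3}.
General solution: f(n) = A·r₁^n + B·r₂^n.
From the initial conditions, A + B = 5 and r₁A + r₂B = 4.
Since r₁ - r₂ = √12: A = (4 - (5)r₂)/√12 = \frac{5}{2} + \frac{7 \sqrt{3}}{3}, and B = 5 - A = \frac{5}{2} - \frac{7 \sqrt{3}}{3}.
So f(n) = \left(\frac{5}{2} + \frac{7 \sqrt{3}}{3}\right)\left(-2 + \sqrt{3}\right)^n + \left(\frac{5}{2} - \frac{7 \sqrt{3}}{3}\right)\left(-2 - \sqrt{3}\right)^n.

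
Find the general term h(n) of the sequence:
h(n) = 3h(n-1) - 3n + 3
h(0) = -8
First-order linear with linear forcing.
Homogeneous solution: h_h(n) = A·(3)^n.
Try particular h_p(n) = pn + q. Substituting:
  pn + q = 3(p(n-1) + q) - 3n + 3.
Matching the n-coefficient: p = 3p - 3 ⇒ p = \frac{3}{2}.
Matching constants: q = -3p + 3q + 3 ⇒ q = \frac{3}{4}.
General: h(n) = A·(3)^n + \frac{3 n}{2} + \frac{3}{4}.
Apply h(0) = -8: A + \frac{3}{4} = -8 ⇒ A = - \frac{35}{4}.
So h(n) = - \frac{35 \cdot 3^{n}}{4} + \frac{3 n}{2} + \frac{3}{4}.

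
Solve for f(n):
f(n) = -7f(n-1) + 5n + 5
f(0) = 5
First-order linear with linear forcing.
Homogeneous solution: f_h(n) = A·(-7)^n.
Try particular f_p(n) = pn + q. Substituting:
  pn + q = -7(p(n-1) + q) + 5n + 5.
Matching the n-coefficient: p = -7p + 5 ⇒ p = \frac{5}{8}.
Matching constants: q = 7p - 7q + 5 ⇒ q = \frac{75}{64}.
General: f(n) = A·(-7)^n + \frac{5 n}{8} + \frac{75}{64}.
Apply f(0) = 5: A + \frac{75}{64} = 5 ⇒ A = \frac{245}{64}.
So f(n) = \frac{245 \left(-7\right)^{n}}{64} + \frac{5 n}{8} + \frac{75}{64}.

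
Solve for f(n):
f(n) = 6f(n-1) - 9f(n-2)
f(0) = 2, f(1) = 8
Characteristic equation: x² - 6x + 9 = 0, which is (x - (3))².
Repeated root r = 3.
General solution: f(n) = (A + Bn)·(3)^n.
From f(0) = 2: A = 2.
From f(1) = 8: (A + B)·(3) = 8 ⇒ B = \frac{2}{3}.
So f(n) = \left(\frac{2 n}{3} + 2\right) \cdot (3)^n.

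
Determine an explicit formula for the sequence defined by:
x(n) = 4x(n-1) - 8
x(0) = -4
First-order linear non-homogeneous.
Homogeneous solution: x_h(n) = A·(4)^n.
Try constant particular solution x_p = K: K = 4K - 8 ⇒ K = \frac{8}{3}.
General: x(n) = A·(4)^n + \frac{8}{3}.
Apply x(0) = -4: A + \frac{8}{3} = -4 ⇒ A = - \frac{20}{3}.
So x(n) = \frac{8}{3} - \frac{20 \cdot 4^{n}}{3}.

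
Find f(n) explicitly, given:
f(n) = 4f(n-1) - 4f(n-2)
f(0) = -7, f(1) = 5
Characteristic equation: x² - 4x + 4 = 0, which is (x - (2))².
Repeated root r = 2.
General solution: f(n) = (A + Bn)·(2)^n.
From f(0) = -7: A = -7.
From f(1) = 5: (A + B)·(2) = 5 ⇒ B = \frac{19}{2}.
So f(n) = \left(\frac{19 n}{2} - 7\right) \cdot (2)^n.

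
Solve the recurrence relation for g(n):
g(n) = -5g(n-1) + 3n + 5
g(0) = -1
First-order linear with linear forcing.
Homogeneous solution: g_h(n) = A·(-5)^n.
Try particular g_p(n) = pn + q. Substituting:
  pn + q = -5(p(n-1) + q) + 3n + 5.
Matching the n-coefficient: p = -5p + 3 ⇒ p = \frac{1}{2}.
Matching constants: q = 5p - 5q + 5 ⇒ q = \frac{5}{4}.
General: g(n) = A·(-5)^n + \frac{n}{2} + \frac{5}{4}.
Apply g(0) = -1: A + \frac{5}{4} = -1 ⇒ A = - \frac{9}{4}.
So g(n) = - \frac{9 \left(-5\right)^{n}}{4} + \frac{n}{2} + \frac{5}{4}.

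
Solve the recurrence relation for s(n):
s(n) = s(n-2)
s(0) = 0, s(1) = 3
Characteristic equation: x² - 1 = 0, which factors as (x - (-1))(x - (1)) = 0.
Roots r₁ = -1, r₂ = 1 (distinct).
General solution: s(n) = A·(-1)^n + B·(1)^n.
From s(0) = 0: A + B = 0.
From s(1) = 3: -A + B = 3.
Solving: A = - \frac{3}{2}, B = \frac{3}{2}.
So s(n) = \frac{3}{2} - \frac{3 \left(-1\right)^{n}}{2}.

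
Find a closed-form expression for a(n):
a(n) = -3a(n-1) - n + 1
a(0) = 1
First-order linear with linear forcing.
Homogeneous solution: a_h(n) = A·(-3)^n.
Try particular a_p(n) = pn + q. Substituting:
  pn + q = -3(p(n-1) + q) - n + 1.
Matching the n-coefficient: p = -3p - 1 ⇒ p = - \frac{1}{4}.
Matching constants: q = 3p - 3q + 1 ⇒ q = \frac{1}{16}.
General: a(n) = A·(-3)^n - \frac{n}{4} + \frac{1}{16}.
Apply a(0) = 1: A + \frac{1}{16} = 1 ⇒ A = \frac{15}{16}.
So a(n) = \frac{15 \left(-3\right)^{n}}{16} - \frac{n}{4} + \frac{1}{16}.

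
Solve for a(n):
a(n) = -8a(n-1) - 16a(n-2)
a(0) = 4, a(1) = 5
Characteristic equation: x² + 8x + 16 = 0, which is (x - (-4))².
Repeated root r = -4.
General solution: a(n) = (A + Bn)·(-4)^n.
From a(0) = 4: A = 4.
From a(1) = 5: (A + B)·(-4) = 5 ⇒ B = - \frac{21}{4}.
So a(n) = \left(4 - \frac{21 n}{4}\right) \cdot (-4)^n.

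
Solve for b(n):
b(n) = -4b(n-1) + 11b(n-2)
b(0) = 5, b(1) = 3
Characteristic equation: x² + 4x - 11 = 0.
Discriminant Δ = (-4)² + 4·(11) = 60.
Roots r₁,₂ = (-4 ± √60)/2, so r₁ = -2 + \sqrt{15}, r₂ = - \sqrt{15} - 2.
General solution: b(n) = A·r₁^n + B·r₂^n.
From the initial conditions, A + B = 5 and r₁A + r₂B = 3.
Since r₁ - r₂ = √60: A = (3 - (5)r₂)/√60 = \frac{13 \sqrt{15}}{30} + \frac{5}{2}, and B = 5 - A = \frac{5}{2} - \frac{13 \sqrt{15}}{30}.
So b(n) = \left(\frac{13 \sqrt{15}}{30} + \frac{5}{2}\right)\left(-2 + \sqrt{15}\right)^n + \left(\frac{5}{2} - \frac{13 \sqrt{15}}{30}\right)\left(- \sqrt{15} - 2\right)^n.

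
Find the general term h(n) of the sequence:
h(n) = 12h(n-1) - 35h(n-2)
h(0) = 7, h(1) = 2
Characteristic equation: x² - 12x + 35 = 0, which factors as (x - (5))(x - (7)) = 0.
Roots r₁ = 5, r₂ = 7 (distinct).
General solution: h(n) = A·(5)^n + B·(7)^n.
From h(0) = 7: A + B = 7.
From h(1) = 2: 5A + 7B = 2.
Solving: A = \frac{47}{2}, B = - \frac{33}{2}.
So h(n) = \frac{47 \cdot 5^{n}}{2} - \frac{33 \cdot 7^{n}}{2}.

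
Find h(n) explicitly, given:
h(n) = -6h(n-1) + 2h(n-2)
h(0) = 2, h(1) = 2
Characteristic equation: x² + 6x - 2 = 0.
Discriminant Δ = (-6)² + 4·(2) = 44.
Roots r₁,₂ = (-6 ± √44)/2, so r₁ = -3 + \sqrt{11}, r₂ = - \sqrt{11} - 3.
General solution: h(n) = A·r₁^n + B·r₂^n.
From the initial conditions, A + B = 2 and r₁A + r₂B = 2.
Since r₁ - r₂ = √44: A = (2 - (2)r₂)/√44 = 1 + \frac{4 \sqrt{11}}{11}, and B = 2 - A = 1 - \frac{4 \sqrt{11}}{11}.
So h(n) = \left(1 + \frac{4 \sqrt{11}}{11}\right)\left(-3 + \sqrt{11}\right)^n + \left(1 - \frac{4 \sqrt{11}}{11}\right)\left(- \sqrt{11} - 3\right)^n.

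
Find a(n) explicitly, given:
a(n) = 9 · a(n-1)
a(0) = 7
Pure geometric recurrence with ratio 9.
By induction a(n) = a(0) · (9)^n = 7 \cdot 9^{n}.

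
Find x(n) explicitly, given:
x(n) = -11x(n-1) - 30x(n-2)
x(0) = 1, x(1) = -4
Characteristic equation: x² + 11x + 30 = 0, which factors as (x - (-6))(x - (-5)) = 0.
Roots r₁ = -6, r₂ = -5 (distinct).
General solution: x(n) = A·(-6)^n + B·(-5)^n.
From x(0) = 1: A + B = 1.
From x(1) = -4: -6A - 5B = -4.
Solving: A = -1, B = 2.
So x(n) = 2 \left(-5\right)^{n} - \left(-6\right)^{n}.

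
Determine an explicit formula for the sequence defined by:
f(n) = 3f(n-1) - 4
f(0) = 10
First-order linear non-homogeneous.
Homogeneous solution: f_h(n) = A·(3)^n.
Try constant particular solution f_p = K: K = 3K - 4 ⇒ K = 2.
General: f(n) = A·(3)^n + 2.
Apply f(0) = 10: A + 2 = 10 ⇒ A = 8.
So f(n) = 8 \cdot 3^{n} + 2.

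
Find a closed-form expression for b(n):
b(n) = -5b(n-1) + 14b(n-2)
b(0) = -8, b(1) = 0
Characteristic equation: x² + 5x - 14 = 0, which factors as (x - (-7))(x - (2)) = 0.
Roots r₁ = -7, r₂ = 2 (distinct).
General solution: b(n) = A·(-7)^n + B·(2)^n.
From b(0) = -8: A + B = -8.
From b(1) = 0: -7A + 2B = 0.
Solving: A = - \frac{16}{9}, B = - \frac{56}{9}.
So b(n) = - \frac{16 \left(-7\right)^{n}}{9} - \frac{56 \cdot 2^{n}}{9}.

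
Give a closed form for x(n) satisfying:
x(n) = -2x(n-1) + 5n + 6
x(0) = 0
First-order linear with linear forcing.
Homogeneous solution: x_h(n) = A·(-2)^n.
Try particular x_p(n) = pn + q. Substituting:
  pn + q = -2(p(n-1) + q) + 5n + 6.
Matching the n-coefficient: p = -2p + 5 ⇒ p = \frac{5}{3}.
Matching constants: q = 2p - 2q + 6 ⇒ q = \frac{28}{9}.
General: x(n) = A·(-2)^n + \frac{5 n}{3} + \frac{28}{9}.
Apply x(0) = 0: A + \frac{28}{9} = 0 ⇒ A = - \frac{28}{9}.
So x(n) = - \frac{28 \left(-2\right)^{n}}{9} + \frac{5 n}{3} + \frac{28}{9}.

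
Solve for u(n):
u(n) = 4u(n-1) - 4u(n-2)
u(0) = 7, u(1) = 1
Characteristic equation: x² - 4x + 4 = 0, which is (x - (2))².
Repeated root r = 2.
General solution: u(n) = (A + Bn)·(2)^n.
From u(0) = 7: A = 7.
From u(1) = 1: (A + B)·(2) = 1 ⇒ B = - \frac{13}{2}.
So u(n) = \left(7 - \frac{13 n}{2}\right) \cdot (2)^n.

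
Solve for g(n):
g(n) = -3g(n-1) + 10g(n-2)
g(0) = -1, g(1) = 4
Characteristic equation: x² + 3x - 10 = 0, which factors as (x - (2))(x - (-5)) = 0.
Roots r₁ = 2, r₂ = -5 (distinct).
General solution: g(n) = A·(2)^n + B·(-5)^n.
From g(0) = -1: A + B = -1.
From g(1) = 4: 2A - 5B = 4.
Solving: A = - \frac{1}{7}, B = - \frac{6}{7}.
So g(n) = - \frac{6 \left(-5\right)^{n}}{7} - \frac{2^{n}}{7}.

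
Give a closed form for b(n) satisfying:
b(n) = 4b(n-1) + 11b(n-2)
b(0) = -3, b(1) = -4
Characteristic equation: x² - 4x - 11 = 0.
Discriminant Δ = (4)² + 4·(11) = 60.
Roots r₁,₂ = (4 ± √60)/2, so r₁ = 2 + \sqrt{15}, r₂ = 2 - \sqrt{15}.
General solution: b(n) = A·r₁^n + B·r₂^n.
From the initial conditions, A + B = -3 and r₁A + r₂B = -4.
Since r₁ - r₂ = √60: A = (-4 - (-3)r₂)/√60 = - \frac{3}{2} + \frac{\sqrt{15}}{15}, and B = -3 - A = - \frac{3}{2} - \frac{\sqrt{15}}{15}.
So b(n) = \left(- \frac{3}{2} + \frac{\sqrt{15}}{15}\right)\left(2 + \sqrt{15}\right)^n + \left(- \frac{3}{2} - \frac{\sqrt{15}}{15}\right)\left(2 - \sqrt{15}\right)^n.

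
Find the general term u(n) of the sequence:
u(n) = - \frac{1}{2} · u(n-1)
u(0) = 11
Pure geometric recurrence with ratio - \frac{1}{2}.
By induction u(n) = u(0) · (- \frac{1}{2})^n = 11 \left(- \frac{1}{2}\right)^{n}.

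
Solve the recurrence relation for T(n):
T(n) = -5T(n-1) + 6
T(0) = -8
First-order linear non-homogeneous.
Homogeneous solution: T_h(n) = A·(-5)^n.
Try constant particular solution T_p = K: K = -5K + 6 ⇒ K = 1.
General: T(n) = A·(-5)^n + 1.
Apply T(0) = -8: A + 1 = -8 ⇒ A = -9.
So T(n) = 1 - 9 \left(-5\right)^{n}.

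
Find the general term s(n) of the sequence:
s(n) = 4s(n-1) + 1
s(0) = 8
First-order linear non-homogeneous.
Homogeneous solution: s_h(n) = A·(4)^n.
Try constant particular solution s_p = K: K = 4K + 1 ⇒ K = - \frac{1}{3}.
General: s(n) = A·(4)^n - \frac{1}{3}.
Apply s(0) = 8: A - \frac{1}{3} = 8 ⇒ A = \frac{25}{3}.
So s(n) = \frac{25 \cdot 4^{n}}{3} - \frac{1}{3}.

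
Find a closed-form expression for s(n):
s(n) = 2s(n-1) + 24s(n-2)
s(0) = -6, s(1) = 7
Characteristic equation: x² - 2x - 24 = 0, which factors as (x - (6))(x - (-4)) = 0.
Roots r₁ = 6, r₂ = -4 (distinct).
General solution: s(n) = A·(6)^n + B·(-4)^n.
From s(0) = -6: A + B = -6.
From s(1) = 7: 6A - 4B = 7.
Solving: A = - \frac{17}{10}, B = - \frac{43}{10}.
So s(n) = - \frac{43 \left(-4\right)^{n}}{10} - \frac{17 \cdot 6^{n}}{10}.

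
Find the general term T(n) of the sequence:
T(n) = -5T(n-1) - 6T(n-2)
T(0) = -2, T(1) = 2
Characteristic equation: x² + 5x + 6 = 0, which factors as (x - (-3))(x - (-2)) = 0.
Roots r₁ = -3, r₂ = -2 (distinct).
General solution: T(n) = A·(-3)^n + B·(-2)^n.
From T(0) = -2: A + B = -2.
From T(1) = 2: -3A - 2B = 2.
Solving: A = 2, B = -4.
So T(n) = - 4 \left(-2\right)^{n} + 2 \left(-3\right)^{n}.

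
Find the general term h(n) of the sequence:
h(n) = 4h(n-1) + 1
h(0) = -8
First-order linear non-homogeneous.
Homogeneous solution: h_h(n) = A·(4)^n.
Try constant particular solution h_p = K: K = 4K + 1 ⇒ K = - \frac{1}{3}.
General: h(n) = A·(4)^n - \frac{1}{3}.
Apply h(0) = -8: A - \frac{1}{3} = -8 ⇒ A = - \frac{23}{3}.
So h(n) = - \frac{23 \cdot 4^{n}}{3} - \frac{1}{3}.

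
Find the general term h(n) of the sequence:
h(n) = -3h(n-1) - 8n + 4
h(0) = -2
First-order linear with linear forcing.
Homogeneous solution: h_h(n) = A·(-3)^n.
Try particular h_p(n) = pn + q. Substituting:
  pn + q = -3(p(n-1) + q) - 8n + 4.
Matching the n-coefficient: p = -3p - 8 ⇒ p = -2.
Matching constants: q = 3p - 3q + 4 ⇒ q = - \frac{1}{2}.
General: h(n) = A·(-3)^n - 2 n - \frac{1}{2}.
Apply h(0) = -2: A - \frac{1}{2} = -2 ⇒ A = - \frac{3}{2}.
So h(n) = - \frac{3 \left(-3\right)^{n}}{2} - 2 n - \frac{1}{2}.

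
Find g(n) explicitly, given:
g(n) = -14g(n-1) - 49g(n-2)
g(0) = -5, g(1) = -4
Characteristic equation: x² + 14x + 49 = 0, which is (x - (-7))².
Repeated root r = -7.
General solution: g(n) = (A + Bn)·(-7)^n.
From g(0) = -5: A = -5.
From g(1) = -4: (A + B)·(-7) = -4 ⇒ B = \frac{39}{7}.
So g(n) = \left(\frac{39 n}{7} - 5\right) \cdot (-7)^n.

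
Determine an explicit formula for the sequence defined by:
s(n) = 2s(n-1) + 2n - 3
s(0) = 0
First-order linear with linear forcing.
Homogeneous solution: s_h(n) = A·(2)^n.
Try particular s_p(n) = pn + q. Substituting:
  pn + q = 2(p(n-1) + q) + 2n - 3.
Matching the n-coefficient: p = 2p + 2 ⇒ p = -2.
Matching constants: q = -2p + 2q - 3 ⇒ q = -1.
General: s(n) = A·(2)^n - 2 n - 1.
Apply s(0) = 0: A - 1 = 0 ⇒ A = 1.
So s(n) = 2^{n} - 2 n - 1.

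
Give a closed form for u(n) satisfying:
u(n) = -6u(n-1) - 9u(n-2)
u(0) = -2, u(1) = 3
Characteristic equation: x² + 6x + 9 = 0, which is (x - (-3))².
Repeated root r = -3.
General solution: u(n) = (A + Bn)·(-3)^n.
From u(0) = -2: A = -2.
From u(1) = 3: (A + B)·(-3) = 3 ⇒ B = 1.
So u(n) = \left(n - 2\right) \cdot (-3)^n.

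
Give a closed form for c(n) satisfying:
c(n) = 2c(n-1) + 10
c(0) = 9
First-order linear non-homogeneous.
Homogeneous solution: c_h(n) = A·(2)^n.
Try constant particular solution c_p = K: K = 2K + 10 ⇒ K = -10.
General: c(n) = A·(2)^n - 10.
Apply c(0) = 9: A - 10 = 9 ⇒ A = 19.
So c(n) = 19 \cdot 2^{n} - 10.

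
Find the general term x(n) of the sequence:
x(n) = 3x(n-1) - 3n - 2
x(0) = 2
First-order linear with linear forcing.
Homogeneous solution: x_h(n) = A·(3)^n.
Try particular x_p(n) = pn + q. Substituting:
  pn + q = 3(p(n-1) + q) - 3n - 2.
Matching the n-coefficient: p = 3p - 3 ⇒ p = \frac{3}{2}.
Matching constants: q = -3p + 3q - 2 ⇒ q = \frac{13}{4}.
General: x(n) = A·(3)^n + \frac{3 n}{2} + \frac{13}{4}.
Apply x(0) = 2: A + \frac{13}{4} = 2 ⇒ A = - \frac{5}{4}.
So x(n) = - \frac{5 \cdot 3^{n}}{4} + \frac{3 n}{2} + \frac{13}{4}.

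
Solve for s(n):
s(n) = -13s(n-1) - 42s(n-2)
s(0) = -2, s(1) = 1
Characteristic equation: x² + 13x + 42 = 0, which factors as (x - (-7))(x - (-6)) = 0.
Roots r₁ = -7, r₂ = -6 (distinct).
General solution: s(n) = A·(-7)^n + B·(-6)^n.
From s(0) = -2: A + B = -2.
From s(1) = 1: -7A - 6B = 1.
Solving: A = 11, B = -13.
So s(n) = - 13 \left(-6\right)^{n} + 11 \left(-7\right)^{n}.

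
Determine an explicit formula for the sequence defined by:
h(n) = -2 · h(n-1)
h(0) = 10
Pure geometric recurrence with ratio -2.
By induction h(n) = h(0) · (-2)^n = 10 \left(-2\right)^{n}.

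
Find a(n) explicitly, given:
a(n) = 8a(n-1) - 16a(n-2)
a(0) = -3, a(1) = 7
Characteristic equation: x² - 8x + 16 = 0, which is (x - (4))².
Repeated root r = 4.
General solution: a(n) = (A + Bn)·(4)^n.
From a(0) = -3: A = -3.
From a(1) = 7: (A + B)·(4) = 7 ⇒ B = \frac{19}{4}.
So a(n) = \left(\frac{19 n}{4} - 3\right) \cdot (4)^n.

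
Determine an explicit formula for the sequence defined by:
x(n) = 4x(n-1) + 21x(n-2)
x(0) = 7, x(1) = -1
Characteristic equation: x² - 4x - 21 = 0, which factors as (x - (-3))(x - (7)) = 0.
Roots r₁ = -3, r₂ = 7 (distinct).
General solution: x(n) = A·(-3)^n + B·(7)^n.
From x(0) = 7: A + B = 7.
From x(1) = -1: -3A + 7B = -1.
Solving: A = 5, B = 2.
So x(n) = 5 \left(-3\right)^{n} + 2 \cdot 7^{n}.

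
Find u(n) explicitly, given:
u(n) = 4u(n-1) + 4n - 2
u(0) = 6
First-order linear with linear forcing.
Homogeneous solution: u_h(n) = A·(4)^n.
Try particular u_p(n) = pn + q. Substituting:
  pn + q = 4(p(n-1) + q) + 4n - 2.
Matching the n-coefficient: p = 4p + 4 ⇒ p = - \frac{4}{3}.
Matching constants: q = -4p + 4q - 2 ⇒ q = - \frac{10}{9}.
General: u(n) = A·(4)^n - \frac{4 n}{3} - \frac{10}{9}.
Apply u(0) = 6: A - \frac{10}{9} = 6 ⇒ A = \frac{64}{9}.
So u(n) = \frac{64 \cdot 4^{n}}{9} - \frac{4 n}{3} - \frac{10}{9}.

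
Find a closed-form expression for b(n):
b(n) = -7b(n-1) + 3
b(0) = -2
First-order linear non-homogeneous.
Homogeneous solution: b_h(n) = A·(-7)^n.
Try constant particular solution b_p = K: K = -7K + 3 ⇒ K = \frac{3}{8}.
General: b(n) = A·(-7)^n + \frac{3}{8}.
Apply b(0) = -2: A + \frac{3}{8} = -2 ⇒ A = - \frac{19}{8}.
So b(n) = \frac{3}{8} - \frac{19 \left(-7\right)^{n}}{8}.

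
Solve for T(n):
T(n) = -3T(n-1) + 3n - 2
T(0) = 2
First-order linear with linear forcing.
Homogeneous solution: T_h(n) = A·(-3)^n.
Try particular T_p(n) = pn + q. Substituting:
  pn + q = -3(p(n-1) + q) + 3n - 2.
Matching the n-coefficient: p = -3p + 3 ⇒ p = \frac{3}{4}.
Matching constants: q = 3p - 3q - 2 ⇒ q = \frac{1}{16}.
General: T(n) = A·(-3)^n + \frac{3 n}{4} + \frac{1}{16}.
Apply T(0) = 2: A + \frac{1}{16} = 2 ⇒ A = \frac{31}{16}.
So T(n) = \frac{31 \left(-3\right)^{n}}{16} + \frac{3 n}{4} + \frac{1}{16}.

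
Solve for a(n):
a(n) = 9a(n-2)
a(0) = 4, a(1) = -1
Characteristic equation: x² - 9 = 0, which factors as (x - (-3))(x - (3)) = 0.
Roots r₁ = -3, r₂ = 3 (distinct).
General solution: a(n) = A·(-3)^n + B·(3)^n.
From a(0) = 4: A + B = 4.
From a(1) = -1: -3A + 3B = -1.
Solving: A = \frac{13}{6}, B = \frac{11}{6}.
So a(n) = \frac{13 \left(-3\right)^{n}}{6} + \frac{11 \cdot 3^{n}}{6}.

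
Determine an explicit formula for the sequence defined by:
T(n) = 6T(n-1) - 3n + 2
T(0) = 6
First-order linear with linear forcing.
Homogeneous solution: T_h(n) = A·(6)^n.
Try particular T_p(n) = pn + q. Substituting:
  pn + q = 6(p(n-1) + q) - 3n + 2.
Matching the n-coefficient: p = 6p - 3 ⇒ p = \frac{3}{5}.
Matching constants: q = -6p + 6q + 2 ⇒ q = \frac{8}{25}.
General: T(n) = A·(6)^n + \frac{3 n}{5} + \frac{8}{25}.
Apply T(0) = 6: A + \frac{8}{25} = 6 ⇒ A = \frac{142}{25}.
So T(n) = \frac{142 \cdot 6^{n}}{25} + \frac{3 n}{5} + \frac{8}{25}.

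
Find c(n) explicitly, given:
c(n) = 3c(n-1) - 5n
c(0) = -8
First-order linear with linear forcing.
Homogeneous solution: c_h(n) = A·(3)^n.
Try particular c_p(n) = pn + q. Substituting:
  pn + q = 3(p(n-1) + q) - 5n.
Matching the n-coefficient: p = 3p - 5 ⇒ p = \frac{5}{2}.
Matching constants: q = -3p + 3q ⇒ q = \frac{15}{4}.
General: c(n) = A·(3)^n + \frac{5 n}{2} + \frac{15}{4}.
Apply c(0) = -8: A + \frac{15}{4} = -8 ⇒ A = - \frac{47}{4}.
So c(n) = - \frac{47 \cdot 3^{n}}{4} + \frac{5 n}{2} + \frac{15}{4}.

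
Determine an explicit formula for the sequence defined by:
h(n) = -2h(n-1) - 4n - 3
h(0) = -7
First-order linear with linear forcing.
Homogeneous solution: h_h(n) = A·(-2)^n.
Try particular h_p(n) = pn + q. Substituting:
  pn + q = -2(p(n-1) + q) - 4n - 3.
Matching the n-coefficient: p = -2p - 4 ⇒ p = - \frac{4}{3}.
Matching constants: q = 2p - 2q - 3 ⇒ q = - \frac{17}{9}.
General: h(n) = A·(-2)^n - \frac{4 n}{3} - \frac{17}{9}.
Apply h(0) = -7: A - \frac{17}{9} = -7 ⇒ A = - \frac{46}{9}.
So h(n) = - \frac{46 \left(-2\right)^{n}}{9} - \frac{4 n}{3} - \frac{17}{9}.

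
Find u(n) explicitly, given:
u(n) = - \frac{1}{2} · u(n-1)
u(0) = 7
Pure geometric recurrence with ratio - \frac{1}{2}.
By induction u(n) = u(0) · (- \frac{1}{2})^n = 7 \left(- \frac{1}{2}\right)^{n}.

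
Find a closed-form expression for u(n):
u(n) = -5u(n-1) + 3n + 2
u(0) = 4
First-order linear with linear forcing.
Homogeneous solution: u_h(n) = A·(-5)^n.
Try particular u_p(n) = pn + q. Substituting:
  pn + q = -5(p(n-1) + q) + 3n + 2.
Matching the n-coefficient: p = -5p + 3 ⇒ p = \frac{1}{2}.
Matching constants: q = 5p - 5q + 2 ⇒ q = \frac{3}{4}.
General: u(n) = A·(-5)^n + \frac{n}{2} + \frac{3}{4}.
Apply u(0) = 4: A + \frac{3}{4} = 4 ⇒ A = \frac{13}{4}.
So u(n) = \frac{13 \left(-5\right)^{n}}{4} + \frac{n}{2} + \frac{3}{4}.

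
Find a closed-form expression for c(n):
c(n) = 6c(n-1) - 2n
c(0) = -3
First-order linear with linear forcing.
Homogeneous solution: c_h(n) = A·(6)^n.
Try particular c_p(n) = pn + q. Substituting:
  pn + q = 6(p(n-1) + q) - 2n.
Matching the n-coefficient: p = 6p - 2 ⇒ p = \frac{2}{5}.
Matching constants: q = -6p + 6q ⇒ q = \frac{12}{25}.
General: c(n) = A·(6)^n + \frac{2 n}{5} + \frac{12}{25}.
Apply c(0) = -3: A + \frac{12}{25} = -3 ⇒ A = - \frac{87}{25}.
So c(n) = - \frac{87 \cdot 6^{n}}{25} + \frac{2 n}{5} + \frac{12}{25}.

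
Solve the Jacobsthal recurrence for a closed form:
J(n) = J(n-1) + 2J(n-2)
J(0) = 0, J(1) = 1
This is the Jacobsthal sequence.
Characteristic equation: x² - x - 2 = 0; roots r₁ = 2, r₂ = -1.
General: J(n) = A·r₁^n + B·r₂^n. Solving with J(0)=0, J(1)=1 gives A = \frac{1}{3}, B = - \frac{1}{3}.
So J(n) = - \frac{\left(-1\right)^{n}}{3} + \frac{2^{n}}{3}.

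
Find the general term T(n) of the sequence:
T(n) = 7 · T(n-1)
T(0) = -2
Pure geometric recurrence with ratio 7.
By induction T(n) = T(0) · (7)^n = - 2 \cdot 7^{n}.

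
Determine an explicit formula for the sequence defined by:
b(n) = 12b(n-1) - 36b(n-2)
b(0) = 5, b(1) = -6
Characteristic equation: x² - 12x + 36 = 0, which is (x - (6))².
Repeated root r = 6.
General solution: b(n) = (A + Bn)·(6)^n.
From b(0) = 5: A = 5.
From b(1) = -6: (A + B)·(6) = -6 ⇒ B = -6.
So b(n) = \left(5 - 6 n\right) \cdot (6)^n.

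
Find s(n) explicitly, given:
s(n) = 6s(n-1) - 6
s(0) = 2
First-order linear non-homogeneous.
Homogeneous solution: s_h(n) = A·(6)^n.
Try constant particular solution s_p = K: K = 6K - 6 ⇒ K = \frac{6}{5}.
General: s(n) = A·(6)^n + \frac{6}{5}.
Apply s(0) = 2: A + \frac{6}{5} = 2 ⇒ A = \frac{4}{5}.
So s(n) = \frac{4 \cdot 6^{n}}{5} + \frac{6}{5}.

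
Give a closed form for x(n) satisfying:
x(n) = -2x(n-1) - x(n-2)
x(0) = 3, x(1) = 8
Characteristic equation: x² + 2x + 1 = 0, which is (x - (-1))².
Repeated root r = -1.
General solution: x(n) = (A + Bn)·(-1)^n.
From x(0) = 3: A = 3.
From x(1) = 8: (A + B)·(-1) = 8 ⇒ B = -11.
So x(n) = \left(3 - 11 n\right) \cdot (-1)^n.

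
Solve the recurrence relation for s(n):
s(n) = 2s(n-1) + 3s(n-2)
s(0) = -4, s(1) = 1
Characteristic equation: x² - 2x - 3 = 0, which factors as (x - (3))(x - (-1)) = 0.
Roots r₁ = 3, r₂ = -1 (distinct).
General solution: s(n) = A·(3)^n + B·(-1)^n.
From s(0) = -4: A + B = -4.
From s(1) = 1: 3A - B = 1.
Solving: A = - \frac{3}{4}, B = - \frac{13}{4}.
So s(n) = - \frac{13 \left(-1\right)^{n}}{4} - \frac{3 \cdot 3^{n}}{4}.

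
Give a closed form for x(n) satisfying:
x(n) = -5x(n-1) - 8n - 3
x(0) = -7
First-order linear with linear forcing.
Homogeneous solution: x_h(n) = A·(-5)^n.
Try particular x_p(n) = pn + q. Substituting:
  pn + q = -5(p(n-1) + q) - 8n - 3.
Matching the n-coefficient: p = -5p - 8 ⇒ p = - \frac{4}{3}.
Matching constants: q = 5p - 5q - 3 ⇒ q = - \frac{29}{18}.
General: x(n) = A·(-5)^n - \frac{4 n}{3} - \frac{29}{18}.
Apply x(0) = -7: A - \frac{29}{18} = -7 ⇒ A = - \frac{97}{18}.
So x(n) = - \frac{97 \left(-5\right)^{n}}{18} - \frac{4 n}{3} - \frac{29}{18}.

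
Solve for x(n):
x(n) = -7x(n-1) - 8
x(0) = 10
First-order linear non-homogeneous.
Homogeneous solution: x_h(n) = A·(-7)^n.
Try constant particular solution x_p = K: K = -7K - 8 ⇒ K = -1.
General: x(n) = A·(-7)^n - 1.
Apply x(0) = 10: A - 1 = 10 ⇒ A = 11.
So x(n) = 11 \left(-7\right)^{n} - 1.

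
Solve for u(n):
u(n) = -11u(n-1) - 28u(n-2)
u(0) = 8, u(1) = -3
Characteristic equation: x² + 11x + 28 = 0, which factors as (x - (-4))(x - (-7)) = 0.
Roots r₁ = -4, r₂ = -7 (distinct).
General solution: u(n) = A·(-4)^n + B·(-7)^n.
From u(0) = 8: A + B = 8.
From u(1) = -3: -4A - 7B = -3.
Solving: A = \frac{53}{3}, B = - \frac{29}{3}.
So u(n) = \frac{53 \left(-4\right)^{n}}{3} - \frac{29 \left(-7\right)^{n}}{3}.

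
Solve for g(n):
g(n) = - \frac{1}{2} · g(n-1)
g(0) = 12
Pure geometric recurrence with ratio - \frac{1}{2}.
By induction g(n) = g(0) · (- \frac{1}{2})^n = 12 \left(- \frac{1}{2}\right)^{n}.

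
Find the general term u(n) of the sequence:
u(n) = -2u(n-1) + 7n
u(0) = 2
First-order linear with linear forcing.
Homogeneous solution: u_h(n) = A·(-2)^n.
Try particular u_p(n) = pn + q. Substituting:
  pn + q = -2(p(n-1) + q) + 7n.
Matching the n-coefficient: p = -2p + 7 ⇒ p = \frac{7}{3}.
Matching constants: q = 2p - 2q ⇒ q = \frac{14}{9}.
General: u(n) = A·(-2)^n + \frac{7 n}{3} + \frac{14}{9}.
Apply u(0) = 2: A + \frac{14}{9} = 2 ⇒ A = \frac{4}{9}.
So u(n) = \frac{4 \left(-2\right)^{n}}{9} + \frac{7 n}{3} + \frac{14}{9}.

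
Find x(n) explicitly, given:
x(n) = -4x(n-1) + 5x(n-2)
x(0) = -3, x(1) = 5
Characteristic equation: x² + 4x - 5 = 0, which factors as (x - (1))(x - (-5)) = 0.
Roots r₁ = 1, r₂ = -5 (distinct).
General solution: x(n) = A·(1)^n + B·(-5)^n.
From x(0) = -3: A + B = -3.
From x(1) = 5: A - 5B = 5.
Solving: A = - \frac{5}{3}, B = - \frac{4}{3}.
So x(n) = - \frac{4 \left(-5\right)^{n}}{3} - \frac{5}{3}.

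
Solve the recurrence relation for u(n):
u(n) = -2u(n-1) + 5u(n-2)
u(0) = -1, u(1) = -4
Characteristic equation: x² + 2x - 5 = 0.
Discriminant Δ = (-2)² + 4·(5) = 24.
Roots r₁,₂ = (-2 ± √24)/2, so r₁ = -1 + \sqrt{6}, r₂ = - \sqrt{6} - 1.
General solution: u(n) = A·r₁^n + B·r₂^n.
From the initial conditions, A + B = -1 and r₁A + r₂B = -4.
Since r₁ - r₂ = √24: A = (-4 - (-1)r₂)/√24 = - \frac{5 \sqrt{6}}{12} - \frac{1}{2}, and B = -1 - A = - \frac{1}{2} + \frac{5 \sqrt{6}}{12}.
So u(n) = \left(- \frac{5 \sqrt{6}}{12} - \frac{1}{2}\right)\left(-1 + \sqrt{6}\right)^n + \left(- \frac{1}{2} + \frac{5 \sqrt{6}}{12}\right)\left(- \sqrt{6} - 1\right)^n.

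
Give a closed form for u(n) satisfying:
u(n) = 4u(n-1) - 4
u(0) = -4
First-order linear non-homogeneous.
Homogeneous solution: u_h(n) = A·(4)^n.
Try constant particular solution u_p = K: K = 4K - 4 ⇒ K = \frac{4}{3}.
General: u(n) = A·(4)^n + \frac{4}{3}.
Apply u(0) = -4: A + \frac{4}{3} = -4 ⇒ A = - \frac{16}{3}.
So u(n) = \frac{4}{3} - \frac{16 \cdot 4^{n}}{3}.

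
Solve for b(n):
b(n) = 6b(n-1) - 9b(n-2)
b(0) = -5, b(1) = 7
Characteristic equation: x² - 6x + 9 = 0, which is (x - (3))².
Repeated root r = 3.
General solution: b(n) = (A + Bn)·(3)^n.
From b(0) = -5: A = -5.
From b(1) = 7: (A + B)·(3) = 7 ⇒ B = \frac{22}{3}.
So b(n) = \left(\frac{22 n}{3} - 5\right) \cdot (3)^n.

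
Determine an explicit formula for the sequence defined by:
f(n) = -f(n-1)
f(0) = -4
This is a homogeneous first-order recurrence with ratio -1.
By induction f(n) = f(0) · (-1)^n = - 4 \left(-1\right)^{n}.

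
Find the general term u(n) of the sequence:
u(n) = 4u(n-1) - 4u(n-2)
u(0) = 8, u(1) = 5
Characteristic equation: x² - 4x + 4 = 0, which is (x - (2))².
Repeated root r = 2.
General solution: u(n) = (A + Bn)·(2)^n.
From u(0) = 8: A = 8.
From u(1) = 5: (A + B)·(2) = 5 ⇒ B = - \frac{11}{2}.
So u(n) = \left(8 - \frac{11 n}{2}\right) \cdot (2)^n.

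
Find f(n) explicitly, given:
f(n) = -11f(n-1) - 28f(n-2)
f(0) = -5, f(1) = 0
Characteristic equation: x² + 11x + 28 = 0, which factors as (x - (-4))(x - (-7)) = 0.
Roots r₁ = -4, r₂ = -7 (distinct).
General solution: f(n) = A·(-4)^n + B·(-7)^n.
From f(0) = -5: A + B = -5.
From f(1) = 0: -4A - 7B = 0.
Solving: A = - \frac{35}{3}, B = \frac{20}{3}.
So f(n) = - \frac{35 \left(-4\right)^{n}}{3} + \frac{20 \left(-7\right)^{n}}{3}.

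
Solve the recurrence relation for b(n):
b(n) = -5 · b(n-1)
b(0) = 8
Pure geometric recurrence with ratio -5.
By induction b(n) = b(0) · (-5)^n = 8 \left(-5\right)^{n}.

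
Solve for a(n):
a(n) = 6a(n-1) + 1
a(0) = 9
First-order linear non-homogeneous.
Homogeneous solution: a_h(n) = A·(6)^n.
Try constant particular solution a_p = K: K = 6K + 1 ⇒ K = - \frac{1}{5}.
General: a(n) = A·(6)^n - \frac{1}{5}.
Apply a(0) = 9: A - \frac{1}{5} = 9 ⇒ A = \frac{46}{5}.
So a(n) = \frac{46 \cdot 6^{n}}{5} - \frac{1}{5}.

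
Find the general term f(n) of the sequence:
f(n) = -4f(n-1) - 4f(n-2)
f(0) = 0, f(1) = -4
Characteristic equation: x² + 4x + 4 = 0, which is (x - (-2))².
Repeated root r = -2.
General solution: f(n) = (A + Bn)·(-2)^n.
From f(0) = 0: A = 0.
From f(1) = -4: (A + B)·(-2) = -4 ⇒ B = 2.
So f(n) = \left(2 n\right) \cdot (-2)^n.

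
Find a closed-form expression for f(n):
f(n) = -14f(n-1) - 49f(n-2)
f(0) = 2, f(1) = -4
Characteristic equation: x² + 14x + 49 = 0, which is (x - (-7))².
Repeated root r = -7.
General solution: f(n) = (A + Bn)·(-7)^n.
From f(0) = 2: A = 2.
From f(1) = -4: (A + B)·(-7) = -4 ⇒ B = - \frac{10}{7}.
So f(n) = \left(2 - \frac{10 n}{7}\right) \cdot (-7)^n.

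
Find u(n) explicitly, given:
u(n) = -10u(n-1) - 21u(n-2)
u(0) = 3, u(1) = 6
Characteristic equation: x² + 10x + 21 = 0, which factors as (x - (-7))(x - (-3)) = 0.
Roots r₁ = -7, r₂ = -3 (distinct).
General solution: u(n) = A·(-7)^n + B·(-3)^n.
From u(0) = 3: A + B = 3.
From u(1) = 6: -7A - 3B = 6.
Solving: A = - \frac{15}{4}, B = \frac{27}{4}.
So u(n) = \frac{27 \left(-3\right)^{n}}{4} - \frac{15 \left(-7\right)^{n}}{4}.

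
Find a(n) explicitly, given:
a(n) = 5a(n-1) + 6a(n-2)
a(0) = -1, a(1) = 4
Characteristic equation: x² - 5x - 6 = 0, which factors as (x - (-1))(x - (6)) = 0.
Roots r₁ = -1, r₂ = 6 (distinct).
General solution: a(n) = A·(-1)^n + B·(6)^n.
From a(0) = -1: A + B = -1.
From a(1) = 4: -A + 6B = 4.
Solving: A = - \frac{10}{7}, B = \frac{3}{7}.
So a(n) = - \frac{10 \left(-1\right)^{n}}{7} + \frac{3 \cdot 6^{n}}{7}.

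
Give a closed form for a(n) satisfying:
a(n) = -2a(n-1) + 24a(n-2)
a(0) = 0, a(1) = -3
Characteristic equation: x² + 2x - 24 = 0, which factors as (x - (4))(x - (-6)) = 0.
Roots r₁ = 4, r₂ = -6 (distinct).
General solution: a(n) = A·(4)^n + B·(-6)^n.
From a(0) = 0: A + B = 0.
From a(1) = -3: 4A - 6B = -3.
Solving: A = - \frac{3}{10}, B = \frac{3}{10}.
So a(n) = \frac{3 \left(-6\right)^{n}}{10} - \frac{3 \cdot 4^{n}}{10}.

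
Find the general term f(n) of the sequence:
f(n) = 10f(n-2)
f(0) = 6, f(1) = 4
Characteristic equation: x² - 10 = 0.
Discriminant Δ = (0)² + 4·(10) = 40.
Roots r₁,₂ = (0 ± √40)/2, so r₁ = \sqrt{10}, r₂ = - \sqrt{10}.
General solution: f(n) = A·r₁^n + B·r₂^n.
From the initial conditions, A + B = 6 and r₁A + r₂B = 4.
Since r₁ - r₂ = √40: A = (4 - (6)r₂)/√40 = \frac{\sqrt{10}}{5} + 3, and B = 6 - A = 3 - \frac{\sqrt{10}}{5}.
So f(n) = \left(\frac{\sqrt{10}}{5} + 3\right)\left(\sqrt{10}\right)^n + \left(3 - \frac{\sqrt{10}}{5}\right)\left(- \sqrt{10}\right)^n.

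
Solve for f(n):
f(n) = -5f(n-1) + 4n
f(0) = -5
First-order linear with linear forcing.
Homogeneous solution: f_h(n) = A·(-5)^n.
Try particular f_p(n) = pn + q. Substituting:
  pn + q = -5(p(n-1) + q) + 4n.
Matching the n-coefficient: p = -5p + 4 ⇒ p = \frac{2}{3}.
Matching constants: q = 5p - 5q ⇒ q = \frac{5}{9}.
General: f(n) = A·(-5)^n + \frac{2 n}{3} + \frac{5}{9}.
Apply f(0) = -5: A + \frac{5}{9} = -5 ⇒ A = - \frac{50}{9}.
So f(n) = - \frac{50 \left(-5\right)^{n}}{9} + \frac{2 n}{3} + \frac{5}{9}.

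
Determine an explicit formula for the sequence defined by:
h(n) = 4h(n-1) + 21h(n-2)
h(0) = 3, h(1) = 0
Characteristic equation: x² - 4x - 21 = 0, which factors as (x - (7))(x - (-3)) = 0.
Roots r₁ = 7, r₂ = -3 (distinct).
General solution: h(n) = A·(7)^n + B·(-3)^n.
From h(0) = 3: A + B = 3.
From h(1) = 0: 7A - 3B = 0.
Solving: A = \frac{9}{10}, B = \frac{21}{10}.
So h(n) = \frac{21 \left(-3\right)^{n}}{10} + \frac{9 \cdot 7^{n}}{10}.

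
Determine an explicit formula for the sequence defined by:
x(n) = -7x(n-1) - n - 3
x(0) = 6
First-order linear with linear forcing.
Homogeneous solution: x_h(n) = A·(-7)^n.
Try particular x_p(n) = pn + q. Substituting:
  pn + q = -7(p(n-1) + q) - n - 3.
Matching the n-coefficient: p = -7p - 1 ⇒ p = - \frac{1}{8}.
Matching constants: q = 7p - 7q - 3 ⇒ q = - \frac{31}{64}.
General: x(n) = A·(-7)^n - \frac{n}{8} - \frac{31}{64}.
Apply x(0) = 6: A - \frac{31}{64} = 6 ⇒ A = \frac{415}{64}.
So x(n) = \frac{415 \left(-7\right)^{n}}{64} - \frac{n}{8} - \frac{31}{64}.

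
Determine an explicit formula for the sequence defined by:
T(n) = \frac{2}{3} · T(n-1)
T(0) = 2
Pure geometric recurrence with ratio \frac{2}{3}.
By induction T(n) = T(0) · (\frac{2}{3})^n = 2 \left(\frac{2}{3}\right)^{n}.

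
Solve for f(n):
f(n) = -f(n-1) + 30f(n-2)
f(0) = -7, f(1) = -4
Characteristic equation: x² + x - 30 = 0, which factors as (x - (-6))(x - (5)) = 0.
Roots r₁ = -6, r₂ = 5 (distinct).
General solution: f(n) = A·(-6)^n + B·(5)^n.
From f(0) = -7: A + B = -7.
From f(1) = -4: -6A + 5B = -4.
Solving: A = - \frac{31}{11}, B = - \frac{46}{11}.
So f(n) = - \frac{31 \left(-6\right)^{n}}{11} - \frac{46 \cdot 5^{n}}{11}.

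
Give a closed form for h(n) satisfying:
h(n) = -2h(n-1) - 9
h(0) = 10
First-order linear non-homogeneous.
Homogeneous solution: h_h(n) = A·(-2)^n.
Try constant particular solution h_p = K: K = -2K - 9 ⇒ K = -3.
General: h(n) = A·(-2)^n - 3.
Apply h(0) = 10: A - 3 = 10 ⇒ A = 13.
So h(n) = 13 \left(-2\right)^{n} - 3.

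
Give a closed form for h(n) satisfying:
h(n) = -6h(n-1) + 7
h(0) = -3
First-order linear non-homogeneous.
Homogeneous solution: h_h(n) = A·(-6)^n.
Try constant particular solution h_p = K: K = -6K + 7 ⇒ K = 1.
General: h(n) = A·(-6)^n + 1.
Apply h(0) = -3: A + 1 = -3 ⇒ A = -4.
So h(n) = 1 - 4 \left(-6\right)^{n}.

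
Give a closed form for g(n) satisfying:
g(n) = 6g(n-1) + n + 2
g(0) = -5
First-order linear with linear forcing.
Homogeneous solution: g_h(n) = A·(6)^n.
Try particular g_p(n) = pn + q. Substituting:
  pn + q = 6(p(n-1) + q) + n + 2.
Matching the n-coefficient: p = 6p + 1 ⇒ p = - \frac{1}{5}.
Matching constants: q = -6p + 6q + 2 ⇒ q = - \frac{16}{25}.
General: g(n) = A·(6)^n - \frac{n}{5} - \frac{16}{25}.
Apply g(0) = -5: A - \frac{16}{25} = -5 ⇒ A = - \frac{109}{25}.
So g(n) = - \frac{109 \cdot 6^{n}}{25} - \frac{n}{5} - \frac{16}{25}.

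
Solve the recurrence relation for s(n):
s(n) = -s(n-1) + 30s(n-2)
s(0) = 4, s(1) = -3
Characteristic equation: x² + x - 30 = 0, which factors as (x - (5))(x - (-6)) = 0.
Roots r₁ = 5, r₂ = -6 (distinct).
General solution: s(n) = A·(5)^n + B·(-6)^n.
From s(0) = 4: A + B = 4.
From s(1) = -3: 5A - 6B = -3.
Solving: A = \frac{21}{11}, B = \frac{23}{11}.
So s(n) = \frac{23 \left(-6\right)^{n}}{11} + \frac{21 \cdot 5^{n}}{11}.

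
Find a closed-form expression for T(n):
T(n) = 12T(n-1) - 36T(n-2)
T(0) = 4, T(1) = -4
Characteristic equation: x² - 12x + 36 = 0, which is (x - (6))².
Repeated root r = 6.
General solution: T(n) = (A + Bn)·(6)^n.
From T(0) = 4: A = 4.
From T(1) = -4: (A + B)·(6) = -4 ⇒ B = - \frac{14}{3}.
So T(n) = \left(4 - \frac{14 n}{3}\right) \cdot (6)^n.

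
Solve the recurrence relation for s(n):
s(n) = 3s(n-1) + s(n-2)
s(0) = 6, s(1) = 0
Characteristic equation: x² - 3x - 1 = 0.
Discriminant Δ = (3)² + 4·(1) = 13.
Roots r₁,₂ = (3 ± √13)/2, so r₁ = \frac{3}{2} + \frac{\sqrt{13}}{2}, r₂ = \frac{3}{2} - \frac{\sqrt{13}}{2}.
General solution: s(n) = A·r₁^n + B·r₂^n.
From the initial conditions, A + B = 6 and r₁A + r₂B = 0.
Since r₁ - r₂ = √13: A = (0 - (6)r₂)/√13 = 3 - \frac{9 \sqrt{13}}{13}, and B = 6 - A = \frac{9 \sqrt{13}}{13} + 3.
So s(n) = \left(3 - \frac{9 \sqrt{13}}{13}\right)\left(\frac{3}{2} + \frac{\sqrt{13}}{2}\right)^n + \left(\frac{9 \sqrt{13}}{13} + 3\right)\left(\frac{3}{2} - \frac{\sqrt{13}}{2}\right)^n.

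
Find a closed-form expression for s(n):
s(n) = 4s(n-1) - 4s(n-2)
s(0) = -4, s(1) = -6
Characteristic equation: x² - 4x + 4 = 0, which is (x - (2))².
Repeated root r = 2.
General solution: s(n) = (A + Bn)·(2)^n.
From s(0) = -4: A = -4.
From s(1) = -6: (A + B)·(2) = -6 ⇒ B = 1.
So s(n) = \left(n - 4\right) \cdot (2)^n.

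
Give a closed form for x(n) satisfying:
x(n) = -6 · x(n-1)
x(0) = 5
Pure geometric recurrence with ratio -6.
By induction x(n) = x(0) · (-6)^n = 5 \left(-6\right)^{n}.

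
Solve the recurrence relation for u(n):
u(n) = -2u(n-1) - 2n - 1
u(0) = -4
First-order linear with linear forcing.
Homogeneous solution: u_h(n) = A·(-2)^n.
Try particular u_p(n) = pn + q. Substituting:
  pn + q = -2(p(n-1) + q) - 2n - 1.
Matching the n-coefficient: p = -2p - 2 ⇒ p = - \frac{2}{3}.
Matching constants: q = 2p - 2q - 1 ⇒ q = - \frac{7}{9}.
General: u(n) = A·(-2)^n - \frac{2 n}{3} - \frac{7}{9}.
Apply u(0) = -4: A - \frac{7}{9} = -4 ⇒ A = - \frac{29}{9}.
So u(n) = - \frac{29 \left(-2\right)^{n}}{9} - \frac{2 n}{3} - \frac{7}{9}.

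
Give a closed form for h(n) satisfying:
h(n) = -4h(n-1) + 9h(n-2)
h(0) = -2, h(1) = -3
Characteristic equation: x² + 4x - 9 = 0.
Discriminant Δ = (-4)² + 4·(9) = 52.
Roots r₁,₂ = (-4 ± √52)/2, so r₁ = -2 + \sqrt{13}, r₂ = - \sqrt{13} - 2.
General solution: h(n) = A·r₁^n + B·r₂^n.
From the initial conditions, A + B = -2 and r₁A + r₂B = -3.
Since r₁ - r₂ = √52: A = (-3 - (-2)r₂)/√52 = -1 - \frac{7 \sqrt{13}}{26}, and B = -2 - A = -1 + \frac{7 \sqrt{13}}{26}.
So h(n) = \left(-1 - \frac{7 \sqrt{13}}{26}\right)\left(-2 + \sqrt{13}\right)^n + \left(-1 + \frac{7 \sqrt{13}}{26}\right)\left(- \sqrt{13} - 2\right)^n.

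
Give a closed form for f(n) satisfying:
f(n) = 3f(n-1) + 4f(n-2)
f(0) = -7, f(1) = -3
Characteristic equation: x² - 3x - 4 = 0, which factors as (x - (-1))(x - (4)) = 0.
Roots r₁ = -1, r₂ = 4 (distinct).
General solution: f(n) = A·(-1)^n + B·(4)^n.
From f(0) = -7: A + B = -7.
From f(1) = -3: -A + 4B = -3.
Solving: A = -5, B = -2.
So f(n) = - 5 \left(-1\right)^{n} - 2 \cdot 4^{n}.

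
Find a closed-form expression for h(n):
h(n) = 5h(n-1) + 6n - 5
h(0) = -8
First-order linear with linear forcing.
Homogeneous solution: h_h(n) = A·(5)^n.
Try particular h_p(n) = pn + q. Substituting:
  pn + q = 5(p(n-1) + q) + 6n - 5.
Matching the n-coefficient: p = 5p + 6 ⇒ p = - \frac{3}{2}.
Matching constants: q = -5p + 5q - 5 ⇒ q = - \frac{5}{8}.
General: h(n) = A·(5)^n - \frac{3 n}{2} - \frac{5}{8}.
Apply h(0) = -8: A - \frac{5}{8} = -8 ⇒ A = - \frac{59}{8}.
So h(n) = - \frac{59 \cdot 5^{n}}{8} - \frac{3 n}{2} - \frac{5}{8}.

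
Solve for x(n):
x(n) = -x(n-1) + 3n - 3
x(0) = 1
First-order linear with linear forcing.
Homogeneous solution: x_h(n) = A·(-1)^n.
Try particular x_p(n) = pn + q. Substituting:
  pn + q = -(p(n-1) + q) + 3n - 3.
Matching the n-coefficient: p = -p + 3 ⇒ p = \frac{3}{2}.
Matching constants: q = p - q - 3 ⇒ q = - \frac{3}{4}.
General: x(n) = A·(-1)^n + \frac{3 n}{2} - \frac{3}{4}.
Apply x(0) = 1: A - \frac{3}{4} = 1 ⇒ A = \frac{7}{4}.
So x(n) = \frac{7 \left(-1\right)^{n}}{4} + \frac{3 n}{2} - \frac{3}{4}.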